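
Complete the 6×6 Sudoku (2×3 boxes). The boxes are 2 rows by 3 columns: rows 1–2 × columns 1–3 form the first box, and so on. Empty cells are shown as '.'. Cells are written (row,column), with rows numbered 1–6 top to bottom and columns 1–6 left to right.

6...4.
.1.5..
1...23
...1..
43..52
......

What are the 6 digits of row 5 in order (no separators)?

(1,6) = 1 (sole candidate).
(2,6) = 6 (sole candidate).
(4,5) = 6 (sole candidate).
(5,4) = 6: row 5 has {2,3,4,5}; col 4 has {1,5}; box has {2,5} → only 6 remains.
(6,6) = 4 (sole candidate).
(2,5) = 3 (sole candidate).
(3,4) = 4 (sole candidate).
(4,6) = 5 (sole candidate).
(5,3) = 1: row 5 has {2,3,4,5,6}; col 3 has {}; box has {3,4} → only 1 remains.

431652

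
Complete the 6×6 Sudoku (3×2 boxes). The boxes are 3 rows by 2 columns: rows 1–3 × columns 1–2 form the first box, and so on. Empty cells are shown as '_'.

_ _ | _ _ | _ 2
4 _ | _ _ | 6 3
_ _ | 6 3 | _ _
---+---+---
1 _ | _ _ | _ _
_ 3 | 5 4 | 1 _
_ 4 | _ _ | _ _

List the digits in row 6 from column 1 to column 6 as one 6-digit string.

641235

r5c6 = 6 (sole candidate).
r6c6 = 5: row 6 has {4}; col 6 has {2,3,6}; box has {1,6} → only 5 remains.
r4c6 = 4 (sole candidate).
r5c1 = 2 (sole candidate).
r6c1 = 6: row 6 has {4,5}; col 1 has {1,2,4}; box has {1,2,3,4} → only 6 remains.
r3c1 = 5 (sole candidate).
r3c5 = 4 (sole candidate).
r3c6 = 1 (sole candidate).
r4c2 = 5 (sole candidate).
r1c1 = 3 (sole candidate).
r1c5 = 5 (sole candidate).
r3c2 = 2 (sole candidate).
r1c4 = 1 (sole candidate).
r2c2 = 1 (sole candidate).
r2c3 = 2 (sole candidate).
r2c4 = 5 (sole candidate).
r4c3 = 3 (sole candidate).
r4c5 = 2 (sole candidate).
r6c3 = 1: row 6 has {4,5,6}; col 3 has {2,3,5,6}; box has {3,4,5} → only 1 remains.
r6c4 = 2: row 6 has {1,4,5,6}; col 4 has {1,3,4,5}; box has {1,3,4,5} → only 2 remains.
r6c5 = 3: row 6 has {1,2,4,5,6}; col 5 has {1,2,4,5,6}; box has {1,2,4,5,6} → only 3 remains.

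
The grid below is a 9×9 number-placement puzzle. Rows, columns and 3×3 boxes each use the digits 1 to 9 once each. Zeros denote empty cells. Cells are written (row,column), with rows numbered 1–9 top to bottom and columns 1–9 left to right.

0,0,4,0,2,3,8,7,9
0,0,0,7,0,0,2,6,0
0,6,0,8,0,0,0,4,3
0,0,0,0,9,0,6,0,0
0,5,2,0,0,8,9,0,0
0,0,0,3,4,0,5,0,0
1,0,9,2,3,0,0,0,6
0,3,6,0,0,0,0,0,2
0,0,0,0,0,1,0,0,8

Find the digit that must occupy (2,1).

(1,1) = 5: row 1 has {2,3,4,7,8,9}; col 1 has {1}; box has {4,6} → only 5 remains.
(1,2) = 1: row 1 has {2,3,4,5,7,8,9}; col 2 has {3,5,6}; box has {4,5,6} → only 1 remains.
(1,4) = 6: row 1 has {1,2,3,4,5,7,8,9}; col 4 has {2,3,7,8}; box has {2,3,7,8} → only 6 remains.
(3,3) = 7: row 3 has {3,4,6,8}; col 3 has {2,4,6,9}; box has {1,4,5,6} → only 7 remains.
(3,7) = 1: row 3 has {3,4,6,7,8}; col 7 has {2,5,6,8,9}; box has {2,3,4,6,7,8,9} → only 1 remains.
(5,4) = 1: row 5 has {2,5,8,9}; col 4 has {2,3,6,7,8}; box has {3,4,8,9} → only 1 remains.
(5,8) = 3: row 5 has {1,2,5,8,9}; col 8 has {4,6,7}; box has {5,6,9} → only 3 remains.
(7,8) = 5: row 7 has {1,2,3,6,9}; col 8 has {3,4,6,7}; box has {2,6,8} → only 5 remains.
(9,3) = 5: row 9 has {1,8}; col 3 has {2,4,6,7,9}; box has {1,3,6,9} → only 5 remains.
(9,8) = 9: row 9 has {1,5,8}; col 8 has {3,4,5,6,7}; box has {2,5,6,8} → only 9 remains.
(2,9) = 5: row 2 has {2,6,7}; col 9 has {2,3,6,8,9}; box has {1,2,3,4,6,7,8,9} → only 5 remains.
(3,5) = 5: row 3 has {1,3,4,6,7,8}; col 5 has {2,3,4,9}; box has {2,3,6,7,8} → only 5 remains.
(3,6) = 9: row 3 has {1,3,4,5,6,7,8}; col 6 has {1,3,8}; box has {2,3,5,6,7,8} → only 9 remains.
(4,4) = 5: row 4 has {6,9}; col 4 has {1,2,3,6,7,8}; box has {1,3,4,8,9} → only 5 remains.
(8,8) = 1: row 8 has {2,3,6}; col 8 has {3,4,5,6,7,9}; box has {2,5,6,8,9} → only 1 remains.
(9,4) = 4: row 9 has {1,5,8,9}; col 4 has {1,2,3,5,6,7,8}; box has {1,2,3} → only 4 remains.
(2,5) = 1: row 2 has {2,5,6,7}; col 5 has {2,3,4,5,9}; box has {2,3,5,6,7,8,9} → only 1 remains.
(2,6) = 4: row 2 has {1,2,5,6,7}; col 6 has {1,3,8,9}; box has {1,2,3,5,6,7,8,9} → only 4 remains.
(3,1) = 2: row 3 has {1,3,4,5,6,7,8,9}; col 1 has {1,5}; box has {1,4,5,6,7} → only 2 remains.
(7,6) = 7: row 7 has {1,2,3,5,6,9}; col 6 has {1,3,4,8,9}; box has {1,2,3,4} → only 7 remains.
(7,7) = 4: row 7 has {1,2,3,5,6,7,9}; col 7 has {1,2,5,6,8,9}; box has {1,2,5,6,8,9} → only 4 remains.
(8,4) = 9: row 8 has {1,2,3,6}; col 4 has {1,2,3,4,5,6,7,8}; box has {1,2,3,4,7} → only 9 remains.
(8,5) = 8: row 8 has {1,2,3,6,9}; col 5 has {1,2,3,4,5,9}; box has {1,2,3,4,7,9} → only 8 remains.
(8,6) = 5: row 8 has {1,2,3,6,8,9}; col 6 has {1,3,4,7,8,9}; box has {1,2,3,4,7,8,9} → only 5 remains.
(8,7) = 7: row 8 has {1,2,3,5,6,8,9}; col 7 has {1,2,4,5,6,8,9}; box has {1,2,4,5,6,8,9} → only 7 remains.
(9,1) = 7: row 9 has {1,4,5,8,9}; col 1 has {1,2,5}; box has {1,3,5,6,9} → only 7 remains.
(9,2) = 2: row 9 has {1,4,5,7,8,9}; col 2 has {1,3,5,6}; box has {1,3,5,6,7,9} → only 2 remains.
(9,5) = 6: row 9 has {1,2,4,5,7,8,9}; col 5 has {1,2,3,4,5,8,9}; box has {1,2,3,4,5,7,8,9} → only 6 remains.
(9,7) = 3: row 9 has {1,2,4,5,6,7,8,9}; col 7 has {1,2,4,5,6,7,8,9}; box has {1,2,4,5,6,7,8,9} → only 3 remains.
(4,6) = 2: row 4 has {5,6,9}; col 6 has {1,3,4,5,7,8,9}; box has {1,3,4,5,8,9} → only 2 remains.
(4,8) = 8: row 4 has {2,5,6,9}; col 8 has {1,3,4,5,6,7,9}; box has {3,5,6,9} → only 8 remains.
(5,5) = 7: row 5 has {1,2,3,5,8,9}; col 5 has {1,2,3,4,5,6,8,9}; box has {1,2,3,4,5,8,9} → only 7 remains.
(5,9) = 4: row 5 has {1,2,3,5,7,8,9}; col 9 has {2,3,5,6,8,9}; box has {3,5,6,8,9} → only 4 remains.
(6,6) = 6: row 6 has {3,4,5}; col 6 has {1,2,3,4,5,7,8,9}; box has {1,2,3,4,5,7,8,9} → only 6 remains.
(6,8) = 2: row 6 has {3,4,5,6}; col 8 has {1,3,4,5,6,7,8,9}; box has {3,4,5,6,8,9} → only 2 remains.
(7,2) = 8: row 7 has {1,2,3,4,5,6,7,9}; col 2 has {1,2,3,5,6}; box has {1,2,3,5,6,7,9} → only 8 remains.
(8,1) = 4: row 8 has {1,2,3,5,6,7,8,9}; col 1 has {1,2,5,7}; box has {1,2,3,5,6,7,8,9} → only 4 remains.
(2,2) = 9: row 2 has {1,2,4,5,6,7}; col 2 has {1,2,3,5,6,8}; box has {1,2,4,5,6,7} → only 9 remains.
(4,1) = 3: row 4 has {2,5,6,8,9}; col 1 has {1,2,4,5,7}; box has {2,5} → only 3 remains.
(4,3) = 1: row 4 has {2,3,5,6,8,9}; col 3 has {2,4,5,6,7,9}; box has {2,3,5} → only 1 remains.
(4,9) = 7: row 4 has {1,2,3,5,6,8,9}; col 9 has {2,3,4,5,6,8,9}; box has {2,3,4,5,6,8,9} → only 7 remains.
(5,1) = 6: row 5 has {1,2,3,4,5,7,8,9}; col 1 has {1,2,3,4,5,7}; box has {1,2,3,5} → only 6 remains.
(6,2) = 7: row 6 has {2,3,4,5,6}; col 2 has {1,2,3,5,6,8,9}; box has {1,2,3,5,6} → only 7 remains.
(6,3) = 8: row 6 has {2,3,4,5,6,7}; col 3 has {1,2,4,5,6,7,9}; box has {1,2,3,5,6,7} → only 8 remains.
(6,9) = 1: row 6 has {2,3,4,5,6,7,8}; col 9 has {2,3,4,5,6,7,8,9}; box has {2,3,4,5,6,7,8,9} → only 1 remains.
(2,1) = 8: row 2 has {1,2,4,5,6,7,9}; col 1 has {1,2,3,4,5,6,7}; box has {1,2,4,5,6,7,9} → only 8 remains.

8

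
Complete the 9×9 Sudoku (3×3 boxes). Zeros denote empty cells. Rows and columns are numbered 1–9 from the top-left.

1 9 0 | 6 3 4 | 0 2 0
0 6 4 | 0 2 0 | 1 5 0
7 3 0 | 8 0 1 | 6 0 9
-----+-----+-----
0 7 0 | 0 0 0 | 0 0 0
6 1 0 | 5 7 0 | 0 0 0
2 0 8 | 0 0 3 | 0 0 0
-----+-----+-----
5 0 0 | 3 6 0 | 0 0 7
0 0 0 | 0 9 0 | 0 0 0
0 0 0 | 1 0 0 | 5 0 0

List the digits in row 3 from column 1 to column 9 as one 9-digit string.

R1C3 = 5: row 1 has {1,2,3,4,6,9}; col 3 has {4,8}; box has {1,3,4,6,7,9} → only 5 remains.
R1C9 = 8: row 1 has {1,2,3,4,5,6,9}; col 9 has {7,9}; box has {1,2,5,6,9} → only 8 remains.
R2C1 = 8: row 2 has {1,2,4,5,6}; col 1 has {1,2,5,6,7}; box has {1,3,4,5,6,7,9} → only 8 remains.
R2C9 = 3: row 2 has {1,2,4,5,6,8}; col 9 has {7,8,9}; box has {1,2,5,6,8,9} → only 3 remains.
R3C3 = 2: row 3 has {1,3,6,7,8,9}; col 3 has {4,5,8}; box has {1,3,4,5,6,7,8,9} → only 2 remains.
R3C5 = 5: row 3 has {1,2,3,6,7,8,9}; col 5 has {2,3,6,7,9}; box has {1,2,3,4,6,8} → only 5 remains.
R3C8 = 4: row 3 has {1,2,3,5,6,7,8,9}; col 8 has {2,5}; box has {1,2,3,5,6,8,9} → only 4 remains.

732851649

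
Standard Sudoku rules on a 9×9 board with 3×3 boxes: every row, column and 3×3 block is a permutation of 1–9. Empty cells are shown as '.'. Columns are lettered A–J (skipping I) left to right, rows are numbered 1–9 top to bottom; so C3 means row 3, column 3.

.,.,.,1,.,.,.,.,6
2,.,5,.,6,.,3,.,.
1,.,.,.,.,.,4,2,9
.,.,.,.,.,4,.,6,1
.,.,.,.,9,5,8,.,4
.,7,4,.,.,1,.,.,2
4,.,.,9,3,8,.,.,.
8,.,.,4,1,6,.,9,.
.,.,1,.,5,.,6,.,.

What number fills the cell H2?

E6 = 8 (sole candidate).
E3 = 7 (sole candidate).
F3 = 3 (sole candidate).
E4 = 2 (sole candidate).
E1 = 4 (sole candidate).
D2 = 8 (sole candidate).
F2 = 9 (sole candidate).
J2 = 7 (sole candidate).
D3 = 5 (sole candidate).
J7 = 5 (sole candidate).
J8 = 3 (sole candidate).
J9 = 8 (sole candidate).
F1 = 2 (sole candidate).
G1 = 5 (sole candidate).
H1 = 8 (sole candidate).
B2 = 4 (sole candidate).
H2 = 1: row 2 has {2,3,4,5,6,7,8,9}; col 8 has {2,6,8,9}; box has {2,3,4,5,6,7,8,9} → only 1 remains.

1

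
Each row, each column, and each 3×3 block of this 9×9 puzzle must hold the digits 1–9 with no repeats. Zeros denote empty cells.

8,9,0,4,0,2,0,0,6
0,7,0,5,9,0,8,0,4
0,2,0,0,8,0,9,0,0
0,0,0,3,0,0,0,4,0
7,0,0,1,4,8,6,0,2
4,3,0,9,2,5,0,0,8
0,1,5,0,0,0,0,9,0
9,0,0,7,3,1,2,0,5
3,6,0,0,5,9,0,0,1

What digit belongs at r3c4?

r3c4 = 6: row 3 has {2,8,9}; col 4 has {1,3,4,5,7,9}; box has {2,4,5,8,9} → only 6 remains.

6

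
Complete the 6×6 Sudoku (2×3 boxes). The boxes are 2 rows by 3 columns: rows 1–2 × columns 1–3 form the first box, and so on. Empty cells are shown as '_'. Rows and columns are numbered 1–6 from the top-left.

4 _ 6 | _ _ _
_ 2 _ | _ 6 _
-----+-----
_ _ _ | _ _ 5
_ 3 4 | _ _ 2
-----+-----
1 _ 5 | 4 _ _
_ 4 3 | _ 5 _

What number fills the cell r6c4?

1

r2c3 = 1 (sole candidate).
r3c3 = 2 (sole candidate).
r4c5 = 1 (sole candidate).
r5c2 = 6 (sole candidate).
r5c6 = 3 (sole candidate).
r6c1 = 2 (sole candidate).
r1c2 = 5 (sole candidate).
r1c6 = 1 (sole candidate).
r2c1 = 3 (sole candidate).
r2c4 = 5 (sole candidate).
r2c6 = 4 (sole candidate).
r3c1 = 6 (sole candidate).
r3c2 = 1 (sole candidate).
r3c4 = 3 (sole candidate).
r3c5 = 4 (sole candidate).
r4c1 = 5 (sole candidate).
r4c4 = 6 (sole candidate).
r5c5 = 2 (sole candidate).
r6c4 = 1: row 6 has {2,3,4,5}; col 4 has {3,4,5,6}; box has {2,3,4,5} → only 1 remains.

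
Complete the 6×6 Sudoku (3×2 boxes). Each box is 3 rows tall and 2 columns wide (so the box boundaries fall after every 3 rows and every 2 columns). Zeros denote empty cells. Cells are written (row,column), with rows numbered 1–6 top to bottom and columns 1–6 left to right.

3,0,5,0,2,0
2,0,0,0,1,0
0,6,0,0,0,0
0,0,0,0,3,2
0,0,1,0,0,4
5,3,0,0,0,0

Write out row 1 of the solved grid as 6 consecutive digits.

345126

(1,6) = 6: row 1 has {2,3,5}; col 6 has {2,4}; box has {1,2} → only 6 remains.
(5,1) = 6: row 5 has {1,4}; col 1 has {2,3,5}; box has {3,5} → only 6 remains.
(5,2) = 2: row 5 has {1,4,6}; col 2 has {3,6}; box has {3,5,6} → only 2 remains.
(5,5) = 5: row 5 has {1,2,4,6}; col 5 has {1,2,3}; box has {2,3,4} → only 5 remains.
(6,5) = 6: row 6 has {3,5}; col 5 has {1,2,3,5}; box has {2,3,4,5} → only 6 remains.
(6,6) = 1: row 6 has {3,5,6}; col 6 has {2,4,6}; box has {2,3,4,5,6} → only 1 remains.
(3,5) = 4: row 3 has {6}; col 5 has {1,2,3,5,6}; box has {1,2,6} → only 4 remains.
(5,4) = 3: row 5 has {1,2,4,5,6}; col 4 has {}; box has {1} → only 3 remains.
(3,1) = 1: row 3 has {4,6}; col 1 has {2,3,5,6}; box has {2,3,6} → only 1 remains.
(3,4) = 2: row 3 has {1,4,6}; col 4 has {3}; box has {5} → only 2 remains.
(4,1) = 4: row 4 has {2,3}; col 1 has {1,2,3,5,6}; box has {2,3,5,6} → only 4 remains.
(4,2) = 1: row 4 has {2,3,4}; col 2 has {2,3,6}; box has {2,3,4,5,6} → only 1 remains.
(4,3) = 6: row 4 has {1,2,3,4}; col 3 has {1,5}; box has {1,3} → only 6 remains.
(4,4) = 5: row 4 has {1,2,3,4,6}; col 4 has {2,3}; box has {1,3,6} → only 5 remains.
(6,4) = 4: row 6 has {1,3,5,6}; col 4 has {2,3,5}; box has {1,3,5,6} → only 4 remains.
(1,2) = 4: row 1 has {2,3,5,6}; col 2 has {1,2,3,6}; box has {1,2,3,6} → only 4 remains.
(1,4) = 1: row 1 has {2,3,4,5,6}; col 4 has {2,3,4,5}; box has {2,5} → only 1 remains.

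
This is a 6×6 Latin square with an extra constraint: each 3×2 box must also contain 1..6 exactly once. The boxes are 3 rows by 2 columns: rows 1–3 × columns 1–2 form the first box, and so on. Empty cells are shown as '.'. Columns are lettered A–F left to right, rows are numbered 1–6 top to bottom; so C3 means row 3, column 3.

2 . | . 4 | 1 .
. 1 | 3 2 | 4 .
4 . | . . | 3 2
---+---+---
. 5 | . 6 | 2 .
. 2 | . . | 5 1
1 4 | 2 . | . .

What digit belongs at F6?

3

B3 = 6 (sole candidate).
A4 = 3 (sole candidate).
F4 = 4 (sole candidate).
A5 = 6 (sole candidate).
C5 = 4 (sole candidate).
D5 = 3 (sole candidate).
D6 = 5 (sole candidate).
E6 = 6 (sole candidate).
F6 = 3: row 6 has {1,2,4,5,6}; col 6 has {1,2,4}; box has {1,2,4,5,6} → only 3 remains.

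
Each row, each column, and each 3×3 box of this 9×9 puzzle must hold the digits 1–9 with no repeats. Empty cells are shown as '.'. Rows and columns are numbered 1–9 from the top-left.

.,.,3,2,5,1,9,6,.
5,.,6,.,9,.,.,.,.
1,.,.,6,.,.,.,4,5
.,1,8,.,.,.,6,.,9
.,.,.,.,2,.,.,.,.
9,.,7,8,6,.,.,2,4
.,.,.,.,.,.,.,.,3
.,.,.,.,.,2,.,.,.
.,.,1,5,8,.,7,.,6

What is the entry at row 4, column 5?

4

row 9, column 8 = 9 (sole candidate).
row 4, column 1 = 2 (hidden single in row 4).
row 6, column 7 = 1 (hidden single in row 6).
row 5, column 4 = 1 (hidden single in row 5).
row 5, column 6 = 9 (hidden single in row 5).
row 9, column 2 = 2 (hidden single in row 9).
row 7, column 7 = 2 (hidden single in row 7).
row 2, column 9 = 2 (hidden single in row 2).
row 2, column 8 = 1 (hidden single in row 2).
row 3, column 3 = 2 (hidden single in row 3).
row 3, column 2 = 9 (hidden single in row 3).
row 7, column 5 = 1 (hidden single in row 7).
row 8, column 9 = 1 (hidden single in row 8).
row 7, column 6 = 6 (hidden single in column 6).
row 8, column 7 = 4 (hidden single in column 7).
row 4, column 5 = 4: in column 5, 4 can only go here (every other open cell in that column sees a 4).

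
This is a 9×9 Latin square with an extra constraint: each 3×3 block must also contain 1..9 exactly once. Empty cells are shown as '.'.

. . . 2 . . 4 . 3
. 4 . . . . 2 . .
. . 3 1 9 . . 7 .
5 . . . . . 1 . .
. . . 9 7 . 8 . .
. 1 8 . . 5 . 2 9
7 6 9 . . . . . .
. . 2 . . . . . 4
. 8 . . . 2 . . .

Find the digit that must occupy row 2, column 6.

row 3, column 6 = 4: in row 3, 4 can only go here (every other open cell in that row sees a 4).
row 4, column 2 = 9: in row 4, 9 can only go here (every other open cell in that row sees a 9).
row 4, column 5 = 2: in row 4, 2 can only go here (every other open cell in that row sees a 2).
row 5, column 6 = 1: in row 5, 1 can only go here (every other open cell in that row sees a 1).
row 6, column 7 = 7: in row 6, 7 can only go here (every other open cell in that row sees a 7).
row 4, column 9 = 6: row 4 has {1,2,5,9}; col 9 has {3,4,9}; box has {1,2,7,8,9} → only 6 remains.
row 5, column 9 = 5: row 5 has {1,7,8,9}; col 9 has {3,4,6,9}; box has {1,2,6,7,8,9} → only 5 remains.
row 3, column 9 = 8: row 3 has {1,3,4,7,9}; col 9 has {3,4,5,6,9}; box has {2,3,4,7} → only 8 remains.
row 2, column 9 = 1: row 2 has {2,4}; col 9 has {3,4,5,6,8,9}; box has {2,3,4,7,8} → only 1 remains.
row 7, column 9 = 2: row 7 has {6,7,9}; col 9 has {1,3,4,5,6,8,9}; box has {4} → only 2 remains.
row 9, column 9 = 7: row 9 has {2,8}; col 9 has {1,2,3,4,5,6,8,9}; box has {2,4} → only 7 remains.
row 4, column 3 = 7: in row 4, 7 can only go here (every other open cell in that row sees a 7).
row 1, column 2 = 7: in column 2, 7 can only go here (every other open cell in that column sees a 7).
row 8, column 6 = 9: in column 6, 9 can only go here (every other open cell in that column sees a 9).
row 8, column 4 = 7: in row 8, 7 can only go here (every other open cell in that row sees a 7).
row 2, column 6 = 7: in row 2, 7 can only go here (every other open cell in that row sees a 7).

7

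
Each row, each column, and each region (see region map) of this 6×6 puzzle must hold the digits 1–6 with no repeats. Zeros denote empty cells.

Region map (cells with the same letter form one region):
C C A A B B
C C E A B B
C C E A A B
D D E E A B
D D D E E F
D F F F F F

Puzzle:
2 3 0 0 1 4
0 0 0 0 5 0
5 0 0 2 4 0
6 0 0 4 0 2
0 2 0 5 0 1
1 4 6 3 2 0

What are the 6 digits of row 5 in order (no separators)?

324561

row 1, column 3 = 5: row 1 has {1,2,3,4}; col 3 has {6}; region has {2,4} → only 5 remains.
row 1, column 4 = 6: row 1 has {1,2,3,4,5}; col 4 has {2,3,4,5}; region has {2,4,5} → only 6 remains.
row 2, column 1 = 4: row 2 has {5}; col 1 has {1,2,5,6}; region has {2,3,5} → only 4 remains.
row 2, column 4 = 1: row 2 has {4,5}; col 4 has {2,3,4,5,6}; region has {2,4,5,6} → only 1 remains.
row 4, column 2 = 5: row 4 has {2,4,6}; col 2 has {2,3,4}; region has {1,2,6} → only 5 remains.
row 4, column 5 = 3: row 4 has {2,4,5,6}; col 5 has {1,2,4,5}; region has {1,2,4,5,6} → only 3 remains.
row 5, column 1 = 3: row 5 has {1,2,5}; col 1 has {1,2,4,5,6}; region has {1,2,5,6} → only 3 remains.
row 5, column 3 = 4: row 5 has {1,2,3,5}; col 3 has {5,6}; region has {1,2,3,5,6} → only 4 remains.
row 5, column 5 = 6: row 5 has {1,2,3,4,5}; col 5 has {1,2,3,4,5}; region has {4,5} → only 6 remains.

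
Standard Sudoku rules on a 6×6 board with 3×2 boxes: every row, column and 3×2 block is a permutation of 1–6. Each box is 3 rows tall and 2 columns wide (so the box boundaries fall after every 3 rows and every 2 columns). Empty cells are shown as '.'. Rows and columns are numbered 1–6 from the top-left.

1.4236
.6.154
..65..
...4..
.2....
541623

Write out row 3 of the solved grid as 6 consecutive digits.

R1C2 = 5: row 1 has {1,2,3,4,6}; col 2 has {2,4,6}; box has {1,6} → only 5 remains.
R2C3 = 3: row 2 has {1,4,5,6}; col 3 has {1,4,6}; box has {1,2,4,5,6} → only 3 remains.
R3C2 = 3: row 3 has {5,6}; col 2 has {2,4,5,6}; box has {1,5,6} → only 3 remains.
R3C5 = 1: row 3 has {3,5,6}; col 5 has {2,3,5}; box has {3,4,5,6} → only 1 remains.
R3C6 = 2: row 3 has {1,3,5,6}; col 6 has {3,4,6}; box has {1,3,4,5,6} → only 2 remains.
R4C2 = 1: row 4 has {4}; col 2 has {2,3,4,5,6}; box has {2,4,5} → only 1 remains.
R4C5 = 6: row 4 has {1,4}; col 5 has {1,2,3,5}; box has {2,3} → only 6 remains.
R4C6 = 5: row 4 has {1,4,6}; col 6 has {2,3,4,6}; box has {2,3,6} → only 5 remains.
R5C3 = 5: row 5 has {2}; col 3 has {1,3,4,6}; box has {1,4,6} → only 5 remains.
R5C4 = 3: row 5 has {2,5}; col 4 has {1,2,4,5,6}; box has {1,4,5,6} → only 3 remains.
R5C5 = 4: row 5 has {2,3,5}; col 5 has {1,2,3,5,6}; box has {2,3,5,6} → only 4 remains.
R5C6 = 1: row 5 has {2,3,4,5}; col 6 has {2,3,4,5,6}; box has {2,3,4,5,6} → only 1 remains.
R2C1 = 2: row 2 has {1,3,4,5,6}; col 1 has {1,5}; box has {1,3,5,6} → only 2 remains.
R3C1 = 4: row 3 has {1,2,3,5,6}; col 1 has {1,2,5}; box has {1,2,3,5,6} → only 4 remains.

436512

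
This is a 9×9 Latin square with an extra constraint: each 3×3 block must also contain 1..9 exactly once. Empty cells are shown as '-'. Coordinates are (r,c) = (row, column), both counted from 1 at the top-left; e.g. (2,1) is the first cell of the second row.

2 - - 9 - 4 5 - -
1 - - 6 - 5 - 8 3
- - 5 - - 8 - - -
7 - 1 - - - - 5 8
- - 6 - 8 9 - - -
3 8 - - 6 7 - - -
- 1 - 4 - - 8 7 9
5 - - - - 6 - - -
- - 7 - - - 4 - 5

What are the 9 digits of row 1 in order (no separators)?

(5,1) = 4: row 5 has {6,8,9}; col 1 has {1,2,3,5,7}; box has {1,3,6,7,8} → only 4 remains.
(7,1) = 6: row 7 has {1,4,7,8,9}; col 1 has {1,2,3,4,5,7}; box has {1,5,7} → only 6 remains.
(3,1) = 9: row 3 has {5,8}; col 1 has {1,2,3,4,5,6,7}; box has {1,2,5} → only 9 remains.
(9,1) = 8: row 9 has {4,5,7}; col 1 has {1,2,3,4,5,6,7,9}; box has {1,5,6,7} → only 8 remains.
(2,3) = 4: row 2 has {1,3,5,6,8}; col 3 has {1,5,6,7}; box has {1,2,5,9} → only 4 remains.
(2,2) = 7: row 2 has {1,3,4,5,6,8}; col 2 has {1,8}; box has {1,2,4,5,9} → only 7 remains.
(2,5) = 2: row 2 has {1,3,4,5,6,7,8}; col 5 has {6,8}; box has {4,5,6,8,9} → only 2 remains.
(2,7) = 9: row 2 has {1,2,3,4,5,6,7,8}; col 7 has {4,5,8}; box has {3,5,8} → only 9 remains.
(1,3) = 8: in row 1, 8 can only go here (every other open cell in that row sees an 8).
(4,5) = 4: in row 4, 4 can only go here (every other open cell in that row sees a 4).
(4,7) = 6: in row 4, 6 can only go here (every other open cell in that row sees a 6).
(4,2) = 9: in row 4, 9 can only go here (every other open cell in that row sees a 9).
(6,3) = 2: row 6 has {3,6,7,8}; col 3 has {1,4,5,6,7,8}; box has {1,3,4,6,7,8,9} → only 2 remains.
(6,7) = 1: row 6 has {2,3,6,7,8}; col 7 has {4,5,6,8,9}; box has {5,6,8} → only 1 remains.
(6,9) = 4: row 6 has {1,2,3,6,7,8}; col 9 has {3,5,8,9}; box has {1,5,6,8} → only 4 remains.
(7,3) = 3: row 7 has {1,4,6,7,8,9}; col 3 has {1,2,4,5,6,7,8}; box has {1,5,6,7,8} → only 3 remains.
(7,5) = 5: row 7 has {1,3,4,6,7,8,9}; col 5 has {2,4,6,8}; box has {4,6} → only 5 remains.
(7,6) = 2: row 7 has {1,3,4,5,6,7,8,9}; col 6 has {4,5,6,7,8,9}; box has {4,5,6} → only 2 remains.
(8,3) = 9: row 8 has {5,6}; col 3 has {1,2,3,4,5,6,7,8}; box has {1,3,5,6,7,8} → only 9 remains.
(9,2) = 2: row 9 has {4,5,7,8}; col 2 has {1,7,8,9}; box has {1,3,5,6,7,8,9} → only 2 remains.
(4,6) = 3: row 4 has {1,4,5,6,7,8,9}; col 6 has {2,4,5,6,7,8,9}; box has {4,6,7,8,9} → only 3 remains.
(5,2) = 5: row 5 has {4,6,8,9}; col 2 has {1,2,7,8,9}; box has {1,2,3,4,6,7,8,9} → only 5 remains.
(6,4) = 5: row 6 has {1,2,3,4,6,7,8}; col 4 has {4,6,9}; box has {3,4,6,7,8,9} → only 5 remains.
(6,8) = 9: row 6 has {1,2,3,4,5,6,7,8}; col 8 has {5,7,8}; box has {1,4,5,6,8} → only 9 remains.
(8,2) = 4: row 8 has {5,6,9}; col 2 has {1,2,5,7,8,9}; box has {1,2,3,5,6,7,8,9} → only 4 remains.
(9,6) = 1: row 9 has {2,4,5,7,8}; col 6 has {2,3,4,5,6,7,8,9}; box has {2,4,5,6} → only 1 remains.
(4,4) = 2: row 4 has {1,3,4,5,6,7,8,9}; col 4 has {4,5,6,9}; box has {3,4,5,6,7,8,9} → only 2 remains.
(5,4) = 1: row 5 has {4,5,6,8,9}; col 4 has {2,4,5,6,9}; box has {2,3,4,5,6,7,8,9} → only 1 remains.
(9,4) = 3: row 9 has {1,2,4,5,7,8}; col 4 has {1,2,4,5,6,9}; box has {1,2,4,5,6} → only 3 remains.
(9,5) = 9: row 9 has {1,2,3,4,5,7,8}; col 5 has {2,4,5,6,8}; box has {1,2,3,4,5,6} → only 9 remains.
(9,8) = 6: row 9 has {1,2,3,4,5,7,8,9}; col 8 has {5,7,8,9}; box has {4,5,7,8,9} → only 6 remains.
(1,8) = 1: row 1 has {2,4,5,8,9}; col 8 has {5,6,7,8,9}; box has {3,5,8,9} → only 1 remains.
(3,4) = 7: row 3 has {5,8,9}; col 4 has {1,2,3,4,5,6,9}; box has {2,4,5,6,8,9} → only 7 remains.
(3,7) = 2: row 3 has {5,7,8,9}; col 7 has {1,4,5,6,8,9}; box has {1,3,5,8,9} → only 2 remains.
(3,8) = 4: row 3 has {2,5,7,8,9}; col 8 has {1,5,6,7,8,9}; box has {1,2,3,5,8,9} → only 4 remains.
(3,9) = 6: row 3 has {2,4,5,7,8,9}; col 9 has {3,4,5,8,9}; box has {1,2,3,4,5,8,9} → only 6 remains.
(8,4) = 8: row 8 has {4,5,6,9}; col 4 has {1,2,3,4,5,6,7,9}; box has {1,2,3,4,5,6,9} → only 8 remains.
(8,5) = 7: row 8 has {4,5,6,8,9}; col 5 has {2,4,5,6,8,9}; box has {1,2,3,4,5,6,8,9} → only 7 remains.
(8,7) = 3: row 8 has {4,5,6,7,8,9}; col 7 has {1,2,4,5,6,8,9}; box has {4,5,6,7,8,9} → only 3 remains.
(8,8) = 2: row 8 has {3,4,5,6,7,8,9}; col 8 has {1,4,5,6,7,8,9}; box has {3,4,5,6,7,8,9} → only 2 remains.
(8,9) = 1: row 8 has {2,3,4,5,6,7,8,9}; col 9 has {3,4,5,6,8,9}; box has {2,3,4,5,6,7,8,9} → only 1 remains.
(1,5) = 3: row 1 has {1,2,4,5,8,9}; col 5 has {2,4,5,6,7,8,9}; box has {2,4,5,6,7,8,9} → only 3 remains.
(1,9) = 7: row 1 has {1,2,3,4,5,8,9}; col 9 has {1,3,4,5,6,8,9}; box has {1,2,3,4,5,6,8,9} → only 7 remains.
(3,2) = 3: row 3 has {2,4,5,6,7,8,9}; col 2 has {1,2,4,5,7,8,9}; box has {1,2,4,5,7,8,9} → only 3 remains.
(3,5) = 1: row 3 has {2,3,4,5,6,7,8,9}; col 5 has {2,3,4,5,6,7,8,9}; box has {2,3,4,5,6,7,8,9} → only 1 remains.
(5,7) = 7: row 5 has {1,4,5,6,8,9}; col 7 has {1,2,3,4,5,6,8,9}; box has {1,4,5,6,8,9} → only 7 remains.
(5,8) = 3: row 5 has {1,4,5,6,7,8,9}; col 8 has {1,2,4,5,6,7,8,9}; box has {1,4,5,6,7,8,9} → only 3 remains.
(5,9) = 2: row 5 has {1,3,4,5,6,7,8,9}; col 9 has {1,3,4,5,6,7,8,9}; box has {1,3,4,5,6,7,8,9} → only 2 remains.
(1,2) = 6: row 1 has {1,2,3,4,5,7,8,9}; col 2 has {1,2,3,4,5,7,8,9}; box has {1,2,3,4,5,7,8,9} → only 6 remains.

268934517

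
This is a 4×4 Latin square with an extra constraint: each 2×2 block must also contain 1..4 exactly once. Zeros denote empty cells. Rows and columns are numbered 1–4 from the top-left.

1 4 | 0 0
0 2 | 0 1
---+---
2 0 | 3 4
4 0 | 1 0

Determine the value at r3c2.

1

r1c3 = 2 (sole candidate).
r1c4 = 3 (sole candidate).
r2c1 = 3 (sole candidate).
r2c3 = 4 (sole candidate).
r3c2 = 1: row 3 has {2,3,4}; col 2 has {2,4}; box has {2,4} → only 1 remains.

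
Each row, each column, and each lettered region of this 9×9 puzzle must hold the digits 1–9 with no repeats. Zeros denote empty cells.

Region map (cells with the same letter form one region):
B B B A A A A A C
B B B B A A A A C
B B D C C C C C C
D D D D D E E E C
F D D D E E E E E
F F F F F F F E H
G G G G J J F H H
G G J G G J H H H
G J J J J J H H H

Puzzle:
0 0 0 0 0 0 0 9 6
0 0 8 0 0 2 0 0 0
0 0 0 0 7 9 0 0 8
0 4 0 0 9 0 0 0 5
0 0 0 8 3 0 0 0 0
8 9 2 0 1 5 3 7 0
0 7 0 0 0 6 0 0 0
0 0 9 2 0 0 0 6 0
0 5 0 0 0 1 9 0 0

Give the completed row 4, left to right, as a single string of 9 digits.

r4c6 = 8: row 4 has {4,5,9}; col 6 has {1,2,5,6,9}; region has {3,7} → only 8 remains.
r5c6 = 4: row 5 has {3,8}; col 6 has {1,2,5,6,8,9}; region has {3,7,8} → only 4 remains.
r6c9 = 4: row 6 has {1,2,3,5,7,8,9}; col 9 has {5,6,8}; region has {6,9} → only 4 remains.
r7c7 = 4: row 7 has {6,7}; col 7 has {3,9}; region has {1,2,3,5,8,9} → only 4 remains.
r6c4 = 6: row 6 has {1,2,3,4,5,7,8,9}; col 4 has {2,8}; region has {1,2,3,4,5,8,9} → only 6 remains.
r5c1 = 7: row 5 has {3,4,8}; col 1 has {8}; region has {1,2,3,4,5,6,8,9} → only 7 remains.
r5c9 = 9: in row 5, 9 can only go here (every other open cell in that row sees a 9).
r9c1 = 6: in row 9, 6 can only go here (every other open cell in that row sees a 6).
r8c2 = 8: in column 2, 8 can only go here (every other open cell in that column sees an 8).
r2c5 = 6: in column 5, 6 can only go here (every other open cell in that column sees a 6).
r1c7 = 8: in column 7, 8 can only go here (every other open cell in that column sees an 8).
r3c2 = 6: in region B, 6 can only go here (every other open cell in that region sees a 6).
Singles propagation stalls before every target cell is settled. Branch on r1c6 (candidates {3,7}).
  Try r1c6 = 7: this forces r8c6=3, r2c4=7, r9c4=4, r9c3=7; then row 4 has no cell left for 7 — contradiction.
So r1c6 = 3.
r8c6 = 7 (sole candidate).
r9c9 = 7 (hidden single in row 9).
r2c2 = 3 (hidden single in column 2).
r2c9 = 1 (sole candidate).
r3c7 = 2 (sole candidate).
r8c9 = 3 (sole candidate).
r7c9 = 2 (sole candidate).
r9c8 = 8 (sole candidate).
r7c5 = 8 (sole candidate).
r9c5 = 2 (hidden single in row 9).
r2c7 = 7 (hidden single in column 7).
r1c3 = 7 (hidden single in row 1).
r4c4 = 7: in row 4, 7 can only go here (every other open cell in that row sees a 7).
r9c3 = 4 (hidden single in column 3).
r9c4 = 3 (sole candidate).
r3c4 = 4 (sole candidate).
r3c8 = 3 (sole candidate).
r2c8 = 4 (hidden single in column 8).
r1c5 = 5 (sole candidate).
r8c5 = 4 (sole candidate).
r1c4 = 1 (sole candidate).
r1c2 = 2 (sole candidate).
r5c2 = 1 (sole candidate).
r1c1 = 4 (sole candidate).
r3c3 = 5 (sole candidate).
r5c3 = 6 (sole candidate).
r5c7 = 5 (sole candidate).
r5c8 = 2 (sole candidate).
r8c7 = 1 (sole candidate).
r3c1 = 1 (sole candidate).
r4c3 = 3: row 4 has {4,5,7,8,9}; col 3 has {2,4,5,6,7,8,9}; region has {1,4,5,6,7,8,9} → only 3 remains.
r4c7 = 6: row 4 has {3,4,5,7,8,9}; col 7 has {1,2,3,4,5,7,8,9}; region has {2,3,4,5,7,8,9} → only 6 remains.
r4c8 = 1: row 4 has {3,4,5,6,7,8,9}; col 8 has {2,3,4,6,7,8,9}; region has {2,3,4,5,6,7,8,9} → only 1 remains.
r7c3 = 1 (sole candidate).
r7c8 = 5 (sole candidate).
r8c1 = 5 (sole candidate).
r2c1 = 9 (sole candidate).
r2c4 = 5 (sole candidate).
r4c1 = 2: row 4 has {1,3,4,5,6,7,8,9}; col 1 has {1,4,5,6,7,8,9}; region has {1,3,4,5,6,7,8,9} → only 2 remains.

243798615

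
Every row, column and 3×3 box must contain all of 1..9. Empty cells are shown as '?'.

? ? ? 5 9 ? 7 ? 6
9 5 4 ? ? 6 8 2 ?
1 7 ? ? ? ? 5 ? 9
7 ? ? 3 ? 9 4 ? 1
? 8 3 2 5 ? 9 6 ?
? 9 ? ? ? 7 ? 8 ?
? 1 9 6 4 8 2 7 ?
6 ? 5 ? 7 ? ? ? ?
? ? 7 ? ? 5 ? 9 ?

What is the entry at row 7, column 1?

3

row 2, column 9 = 3 (sole candidate).
row 3, column 8 = 4 (sole candidate).
row 4, column 8 = 5 (sole candidate).
row 5, column 1 = 4 (sole candidate).
row 5, column 6 = 1 (sole candidate).
row 5, column 9 = 7 (sole candidate).
row 6, column 4 = 4 (sole candidate).
row 6, column 5 = 6 (sole candidate).
row 6, column 7 = 3 (sole candidate).
row 6, column 9 = 2 (sole candidate).
row 7, column 1 = 3: row 7 has {1,2,4,6,7,8,9}; col 1 has {1,4,6,7,9}; box has {1,5,6,7,9} → only 3 remains.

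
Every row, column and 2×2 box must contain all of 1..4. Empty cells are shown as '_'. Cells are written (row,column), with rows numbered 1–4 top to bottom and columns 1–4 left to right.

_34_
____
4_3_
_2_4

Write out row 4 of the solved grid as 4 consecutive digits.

3214

(3,2) = 1 (sole candidate).
(3,4) = 2 (sole candidate).
(4,1) = 3: row 4 has {2,4}; col 1 has {4}; box has {1,2,4} → only 3 remains.
(4,3) = 1: row 4 has {2,3,4}; col 3 has {3,4}; box has {2,3,4} → only 1 remains.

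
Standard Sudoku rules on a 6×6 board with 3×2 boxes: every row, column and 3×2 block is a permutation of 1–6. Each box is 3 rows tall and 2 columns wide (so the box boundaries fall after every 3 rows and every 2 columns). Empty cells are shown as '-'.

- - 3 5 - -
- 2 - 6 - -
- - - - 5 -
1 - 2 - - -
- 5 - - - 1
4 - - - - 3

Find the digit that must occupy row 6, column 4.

row 1, column 1 = 6 (sole candidate).
row 2, column 6 = 4 (sole candidate).
row 3, column 1 = 3 (sole candidate).
row 5, column 1 = 2 (sole candidate).
row 6, column 2 = 6 (sole candidate).
row 6, column 4 = 1: row 6 has {3,4,6}; col 4 has {5,6}; box has {2} → only 1 remains.

1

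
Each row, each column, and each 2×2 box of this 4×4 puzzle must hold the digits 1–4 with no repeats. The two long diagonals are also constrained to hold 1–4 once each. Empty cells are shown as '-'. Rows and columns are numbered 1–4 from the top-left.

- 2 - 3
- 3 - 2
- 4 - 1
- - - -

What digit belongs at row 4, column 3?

3

row 2, column 3 = 1 (sole candidate).
row 3, column 3 = 2 (sole candidate).
row 4, column 1 = 2 (sole candidate).
row 4, column 2 = 1 (sole candidate).
row 4, column 4 = 4 (sole candidate).
row 1, column 1 = 1 (sole candidate).
row 1, column 3 = 4 (sole candidate).
row 2, column 1 = 4 (sole candidate).
row 3, column 1 = 3 (sole candidate).
row 4, column 3 = 3: row 4 has {1,2,4}; col 3 has {1,2,4}; box has {1,2,4} → only 3 remains.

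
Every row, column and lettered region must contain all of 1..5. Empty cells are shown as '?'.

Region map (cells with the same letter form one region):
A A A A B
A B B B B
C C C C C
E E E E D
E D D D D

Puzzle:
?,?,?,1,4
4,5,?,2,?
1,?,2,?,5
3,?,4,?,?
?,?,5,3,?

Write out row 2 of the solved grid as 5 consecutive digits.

45123

r1c3 = 3: row 1 has {1,4}; col 3 has {2,4,5}; region has {1,4} → only 3 remains.
r2c3 = 1: row 2 has {2,4,5}; col 3 has {2,3,4,5}; region has {2,4,5} → only 1 remains.
r2c5 = 3: row 2 has {1,2,4,5}; col 5 has {4,5}; region has {1,2,4,5} → only 3 remains.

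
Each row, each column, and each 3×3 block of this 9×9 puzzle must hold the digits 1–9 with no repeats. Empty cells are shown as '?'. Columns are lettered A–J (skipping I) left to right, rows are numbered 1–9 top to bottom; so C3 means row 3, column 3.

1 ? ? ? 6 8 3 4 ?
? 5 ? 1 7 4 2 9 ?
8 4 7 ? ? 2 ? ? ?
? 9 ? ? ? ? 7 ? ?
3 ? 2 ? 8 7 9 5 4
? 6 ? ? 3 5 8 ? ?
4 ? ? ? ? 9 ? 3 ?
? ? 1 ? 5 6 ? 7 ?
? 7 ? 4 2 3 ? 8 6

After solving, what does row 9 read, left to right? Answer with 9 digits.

B1 = 2 (sole candidate).
C1 = 9 (sole candidate).
D1 = 5 (sole candidate).
J1 = 7 (sole candidate).
A2 = 6 (sole candidate).
C2 = 3 (sole candidate).
J2 = 8 (sole candidate).
E3 = 9 (sole candidate).
A4 = 5 (sole candidate).
F4 = 1 (sole candidate).
B5 = 1 (sole candidate).
D5 = 6 (sole candidate).
A6 = 7 (sole candidate).
C6 = 4 (sole candidate).
B7 = 8 (sole candidate).
D7 = 7 (sole candidate).
E7 = 1 (sole candidate).
G7 = 5 (sole candidate).
J7 = 2 (sole candidate).
B8 = 3 (sole candidate).
D8 = 8 (sole candidate).
G8 = 4 (sole candidate).
J8 = 9 (sole candidate).
A9 = 9: row 9 has {2,3,4,6,7,8}; col 1 has {1,3,4,5,6,7,8}; box has {1,3,4,7,8} → only 9 remains.
C9 = 5: row 9 has {2,3,4,6,7,8,9}; col 3 has {1,2,3,4,7,9}; box has {1,3,4,7,8,9} → only 5 remains.
G9 = 1: row 9 has {2,3,4,5,6,7,8,9}; col 7 has {2,3,4,5,7,8,9}; box has {2,3,4,5,6,7,8,9} → only 1 remains.

975423186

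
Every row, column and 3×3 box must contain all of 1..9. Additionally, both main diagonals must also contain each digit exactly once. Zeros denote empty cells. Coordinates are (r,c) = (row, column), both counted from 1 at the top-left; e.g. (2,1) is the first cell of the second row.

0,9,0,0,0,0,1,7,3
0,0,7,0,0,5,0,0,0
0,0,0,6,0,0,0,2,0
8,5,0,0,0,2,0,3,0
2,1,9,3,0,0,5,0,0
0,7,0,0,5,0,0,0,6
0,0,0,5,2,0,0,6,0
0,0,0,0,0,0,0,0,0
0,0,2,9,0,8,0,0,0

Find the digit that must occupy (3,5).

9

(1,6) = 4: row 1 has {1,3,7,9}; col 6 has {2,5,8}; box has {5,6} → only 4 remains.
(1,5) = 8: row 1 has {1,3,4,7,9}; col 5 has {2,5}; box has {4,5,6} → only 8 remains.
(1,4) = 2: row 1 has {1,3,4,7,8,9}; col 4 has {3,5,6,9}; box has {4,5,6,8} → only 2 remains.
(2,4) = 1: row 2 has {5,7}; col 4 has {2,3,5,6,9}; box has {2,4,5,6,8} → only 1 remains.
(2,2) = 2: in row 2, 2 can only go here (every other open cell in that row sees a 2).
(6,7) = 2: in row 6, 2 can only go here (every other open cell in that row sees a 2).
(8,9) = 2: in row 8, 2 can only go here (every other open cell in that row sees a 2).
(6,4) = 8: in column 4, 8 can only go here (every other open cell in that column sees an 8).
(2,7) = 6: in column 7, 6 can only go here (every other open cell in that column sees a 6).
(2,9) = 8: in row 2, 8 can only go here (every other open cell in that row sees an 8).
(5,8) = 8: in row 5, 8 can only go here (every other open cell in that row sees an 8).
(3,9) = 5: in box 3, 5 can only go here (every other open cell in that box sees a 5).
(4,3) = 6: in box 4, 6 can only go here (every other open cell in that box sees a 6).
(1,3) = 5: row 1 has {1,2,3,4,7,8,9}; col 3 has {2,6,7,9}; box has {2,7,9} → only 5 remains.
(1,1) = 6: row 1 has {1,2,3,4,5,7,8,9}; col 1 has {2,8}; box has {2,5,7,9}; main diagonal has {2} → only 6 remains.
(5,6) = 6: in row 5, 6 can only go here (every other open cell in that row sees a 6).
(8,8) = 5: in main diagonal, 5 can only go here (every other open cell in that diagonal sees a 5).
(9,1) = 5: in row 9, 5 can only go here (every other open cell in that row sees a 5).
(7,3) = 1: in anti-diagonal, 1 can only go here (every other open cell in that diagonal sees a 1).
(8,2) = 6: in anti-diagonal, 6 can only go here (every other open cell in that diagonal sees a 6).
(5,5) = 7: in anti-diagonal, 7 can only go here (every other open cell in that diagonal sees a 7).
(4,4) = 4: row 4 has {2,3,5,6,8}; col 4 has {1,2,3,5,6,8,9}; box has {2,3,5,6,7,8}; main diagonal has {2,5,6,7} → only 4 remains.
(5,9) = 4: row 5 has {1,2,3,5,6,7,8,9}; col 9 has {2,3,5,6,8}; box has {2,3,5,6,8} → only 4 remains.
(8,4) = 7: row 8 has {2,5,6}; col 4 has {1,2,3,4,5,6,8,9}; box has {2,5,8,9} → only 7 remains.
(9,9) = 1: row 9 has {2,5,8,9}; col 9 has {2,3,4,5,6,8}; box has {2,5,6}; main diagonal has {2,4,5,6,7} → only 1 remains.
(6,6) = 9: row 6 has {2,5,6,7,8}; col 6 has {2,4,5,6,8}; box has {2,3,4,5,6,7,8}; main diagonal has {1,2,4,5,6,7} → only 9 remains.
(6,8) = 1: row 6 has {2,5,6,7,8,9}; col 8 has {2,3,5,6,7,8}; box has {2,3,4,5,6,8} → only 1 remains.
(7,6) = 3: row 7 has {1,2,5,6}; col 6 has {2,4,5,6,8,9}; box has {2,5,7,8,9} → only 3 remains.
(7,7) = 8: row 7 has {1,2,3,5,6}; col 7 has {1,2,5,6}; box has {1,2,5,6}; main diagonal has {1,2,4,5,6,7,9} → only 8 remains.
(8,6) = 1: row 8 has {2,5,6,7}; col 6 has {2,3,4,5,6,8,9}; box has {2,3,5,7,8,9} → only 1 remains.
(9,8) = 4: row 9 has {1,2,5,8,9}; col 8 has {1,2,3,5,6,7,8}; box has {1,2,5,6,8} → only 4 remains.
(2,8) = 9: row 2 has {1,2,5,6,7,8}; col 8 has {1,2,3,4,5,6,7,8}; box has {1,2,3,5,6,7,8}; anti-diagonal has {1,2,3,5,6,7,8} → only 9 remains.
(3,3) = 3: row 3 has {2,5,6}; col 3 has {1,2,5,6,7,9}; box has {2,5,6,7,9}; main diagonal has {1,2,4,5,6,7,8,9} → only 3 remains.
(3,5) = 9: row 3 has {2,3,5,6}; col 5 has {2,5,7,8}; box has {1,2,4,5,6,8} → only 9 remains.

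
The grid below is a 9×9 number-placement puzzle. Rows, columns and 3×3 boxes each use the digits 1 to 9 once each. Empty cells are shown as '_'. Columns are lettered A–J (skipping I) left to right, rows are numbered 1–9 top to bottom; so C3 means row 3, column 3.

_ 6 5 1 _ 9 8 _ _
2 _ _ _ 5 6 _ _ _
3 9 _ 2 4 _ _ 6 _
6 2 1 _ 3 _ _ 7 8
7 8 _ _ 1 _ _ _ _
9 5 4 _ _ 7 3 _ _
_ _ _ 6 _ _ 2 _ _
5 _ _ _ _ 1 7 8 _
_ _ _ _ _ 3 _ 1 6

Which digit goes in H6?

A1 = 4 (sole candidate).
E1 = 7 (sole candidate).
F3 = 8 (sole candidate).
C5 = 3 (sole candidate).
D6 = 8 (sole candidate).
H6 = 2: row 6 has {3,4,5,7,8,9}; col 8 has {1,6,7,8}; box has {3,7,8} → only 2 remains.

2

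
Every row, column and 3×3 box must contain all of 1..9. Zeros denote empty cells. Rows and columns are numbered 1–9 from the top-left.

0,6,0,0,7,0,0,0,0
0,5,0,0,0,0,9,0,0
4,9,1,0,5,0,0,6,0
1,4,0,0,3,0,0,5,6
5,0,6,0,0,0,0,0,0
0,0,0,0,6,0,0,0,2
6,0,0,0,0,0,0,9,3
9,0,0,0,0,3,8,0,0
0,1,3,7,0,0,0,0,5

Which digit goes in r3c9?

7

r4c7 = 7: row 4 has {1,3,4,5,6}; col 7 has {8,9}; box has {2,5,6} → only 7 remains.
r1c7 = 5: in row 1, 5 can only go here (every other open cell in that row sees a 5).
r3c9 = 7: in row 3, 7 can only go here (every other open cell in that row sees a 7).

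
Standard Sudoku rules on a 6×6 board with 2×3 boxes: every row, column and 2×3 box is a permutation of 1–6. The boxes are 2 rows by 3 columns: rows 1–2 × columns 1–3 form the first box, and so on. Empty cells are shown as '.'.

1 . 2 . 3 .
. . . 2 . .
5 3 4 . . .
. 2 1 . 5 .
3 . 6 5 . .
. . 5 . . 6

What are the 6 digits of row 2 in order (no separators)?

463215

R2C3 = 3: row 2 has {2}; col 3 has {1,2,4,5,6}; box has {1,2} → only 3 remains.
R4C1 = 6 (sole candidate).
R2C1 = 4: row 2 has {2,3}; col 1 has {1,3,5,6}; box has {1,2,3} → only 4 remains.
R6C1 = 2 (sole candidate).
R6C4 = 3 (hidden single in row 6).
R4C4 = 4 (sole candidate).
R4C6 = 3 (sole candidate).
R1C4 = 6 (sole candidate).
R2C5 = 1: row 2 has {2,3,4}; col 5 has {3,5}; box has {2,3,6} → only 1 remains.
R2C6 = 5: row 2 has {1,2,3,4}; col 6 has {3,6}; box has {1,2,3,6} → only 5 remains.
R3C4 = 1 (sole candidate).
R3C6 = 2 (sole candidate).
R6C5 = 4 (sole candidate).
R1C2 = 5 (sole candidate).
R1C6 = 4 (sole candidate).
R2C2 = 6: row 2 has {1,2,3,4,5}; col 2 has {2,3,5}; box has {1,2,3,4,5} → only 6 remains.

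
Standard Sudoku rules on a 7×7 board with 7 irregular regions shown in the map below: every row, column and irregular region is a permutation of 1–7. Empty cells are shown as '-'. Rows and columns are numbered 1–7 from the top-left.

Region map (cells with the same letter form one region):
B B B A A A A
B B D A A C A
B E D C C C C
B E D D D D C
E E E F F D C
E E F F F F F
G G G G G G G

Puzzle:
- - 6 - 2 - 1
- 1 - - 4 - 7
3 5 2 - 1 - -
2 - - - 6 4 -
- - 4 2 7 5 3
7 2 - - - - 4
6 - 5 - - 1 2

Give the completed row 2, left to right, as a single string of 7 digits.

row 1, column 6 = 3: row 1 has {1,2,6}; col 6 has {1,4,5}; region has {1,2,4,7} → only 3 remains.
row 2, column 1 = 5: row 2 has {1,4,7}; col 1 has {2,3,6,7}; region has {1,2,3,6} → only 5 remains.
row 2, column 3 = 3: row 2 has {1,4,5,7}; col 3 has {2,4,5,6}; region has {2,4,5,6} → only 3 remains.
row 2, column 4 = 6: row 2 has {1,3,4,5,7}; col 4 has {2}; region has {1,2,3,4,7} → only 6 remains.
row 2, column 6 = 2: row 2 has {1,3,4,5,6,7}; col 6 has {1,3,4,5}; region has {1,3} → only 2 remains.

5136427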